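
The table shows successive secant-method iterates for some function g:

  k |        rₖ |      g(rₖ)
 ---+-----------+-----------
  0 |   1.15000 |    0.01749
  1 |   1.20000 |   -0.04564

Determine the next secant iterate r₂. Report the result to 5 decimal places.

r₂ = 1.20000 − (-0.04564)·(1.20000 − 1.15000) / (-0.04564 − 0.01749)
   = 1.20000 − (-0.0022820)/(-0.0631300) = 1.1638524

1.16385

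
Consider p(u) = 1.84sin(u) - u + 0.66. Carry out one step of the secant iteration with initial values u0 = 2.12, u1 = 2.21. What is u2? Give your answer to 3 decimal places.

p(2.12) = 0.10941, p(2.21) = -0.07327
u2 = 2.21000 − (-0.07327)·(2.21000 − 2.12000) / (-0.07327 − 0.10941) = 2.21000 − (-0.00659)/(-0.18268) = 2.17390

2.174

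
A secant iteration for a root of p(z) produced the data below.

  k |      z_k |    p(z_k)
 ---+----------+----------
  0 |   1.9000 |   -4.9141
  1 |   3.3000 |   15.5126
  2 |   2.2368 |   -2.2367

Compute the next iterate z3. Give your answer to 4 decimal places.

z3 = 2.2368 − (-2.2367)·(2.2368 − 3.3000) / (-2.2367 − 15.5126)
   = 2.2368 − (2.378059)/(-17.749300) = 2.370780

2.3708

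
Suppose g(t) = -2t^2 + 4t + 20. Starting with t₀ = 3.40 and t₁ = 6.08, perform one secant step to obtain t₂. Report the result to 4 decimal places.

4.1005

g(3.40) = 10.480000, g(6.08) = -29.612800
t₂ = 6.080000 − (-29.612800)·(6.080000 − 3.400000) / (-29.612800 − 10.480000) = 6.080000 − (-79.362304)/(-40.092800) = 4.100535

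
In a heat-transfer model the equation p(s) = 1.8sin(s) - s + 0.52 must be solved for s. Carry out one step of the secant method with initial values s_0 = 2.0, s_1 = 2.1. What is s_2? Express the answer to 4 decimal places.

2.0857

p(2.0) = 0.156735, p(2.1) = -0.026223
s_2 = 2.100000 − (-0.026223)·(2.100000 − 2.000000) / (-0.026223 − 0.156735) = 2.100000 − (-0.002622)/(-0.182959) = 2.085667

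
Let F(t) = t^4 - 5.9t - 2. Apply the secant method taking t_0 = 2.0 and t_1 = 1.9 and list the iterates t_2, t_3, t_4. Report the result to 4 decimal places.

1.9075, 1.9082, 1.9082

F(2.0) = 2.200000, F(1.9) = -0.177900
t_2 = 1.900000 − (-0.177900)·(1.900000 − 2.000000) / (-0.177900 − 2.200000) = 1.900000 − (0.017790)/(-2.377900) = 1.907481
F(1.907481) = -0.015565
t_3 = 1.907481 − (-0.015565)·(1.907481 − 1.900000) / (-0.015565 − (-0.177900)) = 1.907481 − (-0.000116)/(0.162335) = 1.908199
F(1.908199) = 0.000128
t_4 = 1.908199 − 0.000128·(1.908199 − 1.907481) / (0.000128 − (-0.015565)) = 1.908199 − (0.000000)/(0.015693) = 1.908193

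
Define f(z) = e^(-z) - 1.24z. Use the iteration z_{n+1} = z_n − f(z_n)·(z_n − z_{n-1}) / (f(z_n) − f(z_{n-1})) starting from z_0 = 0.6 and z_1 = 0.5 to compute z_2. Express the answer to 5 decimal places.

0.49259

f(0.6) = -0.1951884, f(0.5) = -0.0134693
z_2 = 0.5000000 − (-0.0134693)·(0.5000000 − 0.6000000) / (-0.0134693 − (-0.1951884)) = 0.5000000 − (0.0013469)/(0.1817190) = 0.4925878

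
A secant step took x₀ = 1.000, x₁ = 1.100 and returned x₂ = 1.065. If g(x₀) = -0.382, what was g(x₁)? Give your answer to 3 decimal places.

0.206

The secant line through (1.000, -0.382) and (1.100, g(x₁)) crosses zero at x₂ = 1.065.
So (1.000, -0.382), (1.100, g(x₁)), (1.065, 0) are collinear:
g(x₁) = -0.382 · (1.100 − 1.065) / (1.000 − 1.065) = -0.382 · (0.03500)/(-0.06500) = 0.20569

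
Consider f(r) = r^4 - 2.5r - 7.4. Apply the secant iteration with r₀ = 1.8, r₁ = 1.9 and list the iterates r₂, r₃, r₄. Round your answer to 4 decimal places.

1.8614, 1.8634, 1.8635

f(1.8) = -1.402400, f(1.9) = 0.882100
r₂ = 1.900000 − 0.882100·(1.900000 − 1.800000) / (0.882100 − (-1.402400)) = 1.900000 − (0.088210)/(2.284500) = 1.861388
f(1.861388) = -0.048881
r₃ = 1.861388 − (-0.048881)·(1.861388 − 1.900000) / (-0.048881 − 0.882100) = 1.861388 − (0.001887)/(-0.930981) = 1.863415
f(1.863415) = -0.001564
r₄ = 1.863415 − (-0.001564)·(1.863415 − 1.861388) / (-0.001564 − (-0.048881)) = 1.863415 − (-0.000003)/(0.047316) = 1.863482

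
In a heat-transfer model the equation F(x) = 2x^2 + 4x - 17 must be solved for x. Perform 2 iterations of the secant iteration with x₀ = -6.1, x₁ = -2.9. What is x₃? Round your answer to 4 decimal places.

F(-6.1) = 33.020000, F(-2.9) = -11.780000
x₂ = -2.900000 − (-11.780000)·(-2.900000 − (-6.100000)) / (-11.780000 − 33.020000) = -2.900000 − (-37.696000)/(-44.800000) = -3.741429
F(-3.741429) = -3.969139
x₃ = -3.741429 − (-3.969139)·(-3.741429 − (-2.900000)) / (-3.969139 − (-11.780000)) = -3.741429 − (3.339747)/(7.810861) = -4.169006

-4.1690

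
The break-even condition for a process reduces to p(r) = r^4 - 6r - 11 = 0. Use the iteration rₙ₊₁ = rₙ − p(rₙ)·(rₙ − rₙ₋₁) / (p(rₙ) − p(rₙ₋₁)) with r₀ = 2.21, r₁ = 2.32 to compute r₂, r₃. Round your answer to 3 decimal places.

2.220, 2.221

p(2.21) = -0.40557, p(2.32) = 4.05023
r₂ = 2.32000 − 4.05023·(2.32000 − 2.21000) / (4.05023 − (-0.40557)) = 2.32000 − (0.44553)/(4.45580) = 2.22001
p(2.22001) = -0.03041
r₃ = 2.22001 − (-0.03041)·(2.22001 − 2.32000) / (-0.03041 − 4.05023) = 2.22001 − (0.00304)/(-4.08064) = 2.22076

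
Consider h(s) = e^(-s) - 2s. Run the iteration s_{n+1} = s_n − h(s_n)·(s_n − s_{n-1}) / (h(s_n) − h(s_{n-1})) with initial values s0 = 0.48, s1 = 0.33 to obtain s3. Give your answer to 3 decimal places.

h(0.48) = -0.34122, h(0.33) = 0.05892
s2 = 0.33000 − 0.05892·(0.33000 − 0.48000) / (0.05892 − (-0.34122)) = 0.33000 − (-0.00884)/(0.40014) = 0.35209
h(0.35209) = -0.00096
s3 = 0.35209 − (-0.00096)·(0.35209 − 0.33000) / (-0.00096 − 0.05892) = 0.35209 − (-0.00002)/(-0.05988) = 0.35173

0.352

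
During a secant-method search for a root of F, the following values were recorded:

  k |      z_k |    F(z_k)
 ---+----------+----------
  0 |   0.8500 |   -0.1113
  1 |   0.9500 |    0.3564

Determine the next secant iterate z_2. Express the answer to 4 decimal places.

z_2 = 0.9500 − 0.3564·(0.9500 − 0.8500) / (0.3564 − (-0.1113))
   = 0.9500 − (0.035640)/(0.467700) = 0.873797

0.8738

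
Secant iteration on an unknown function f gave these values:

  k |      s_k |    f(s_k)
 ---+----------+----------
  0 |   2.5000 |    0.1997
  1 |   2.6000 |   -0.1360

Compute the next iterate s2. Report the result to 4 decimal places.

s2 = 2.6000 − (-0.1360)·(2.6000 − 2.5000) / (-0.1360 − 0.1997)
   = 2.6000 − (-0.013600)/(-0.335700) = 2.559488

2.5595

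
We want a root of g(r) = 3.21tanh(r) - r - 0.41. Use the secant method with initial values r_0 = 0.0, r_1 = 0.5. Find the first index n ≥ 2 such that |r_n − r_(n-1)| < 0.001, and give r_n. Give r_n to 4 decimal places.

n = 5, r_n = 0.1887

g(0.0) = -0.410000, g(0.5) = 0.573396
r_2 = 0.500000 − 0.573396·(0.500000)/(0.983396) = 0.208461;  |Δ| = 0.291539
g(0.208461) = 0.041172
r_3 = 0.208461 − 0.041172·(-0.291539)/(-0.532224) = 0.185908;  |Δ| = 0.022553
g(0.185908) = -0.005924
r_4 = 0.185908 − (-0.005924)·(-0.022553)/(-0.047096) = 0.188745;  |Δ| = 0.002837
g(0.188745) = 0.000033
r_5 = 0.188745 − 0.000033·(0.002837)/(0.005957) = 0.188729;  |Δ| = 0.000016
|r_5 − r_4| = 0.000016 < 0.001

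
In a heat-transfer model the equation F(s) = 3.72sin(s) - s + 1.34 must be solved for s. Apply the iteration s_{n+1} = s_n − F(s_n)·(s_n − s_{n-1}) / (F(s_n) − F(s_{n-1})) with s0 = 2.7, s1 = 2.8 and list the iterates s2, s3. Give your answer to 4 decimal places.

F(2.7) = 0.229853, F(2.8) = -0.213844
s2 = 2.800000 − (-0.213844)·(2.800000 − 2.700000) / (-0.213844 − 0.229853) = 2.800000 − (-0.021384)/(-0.443697) = 2.751804
F(2.751804) = 0.001769
s3 = 2.751804 − 0.001769·(2.751804 − 2.800000) / (0.001769 − (-0.213844)) = 2.751804 − (-0.000085)/(0.215614) = 2.752200

2.7518, 2.7522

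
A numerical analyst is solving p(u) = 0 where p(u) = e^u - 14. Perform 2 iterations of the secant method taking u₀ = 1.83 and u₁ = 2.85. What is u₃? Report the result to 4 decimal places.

2.6295

p(1.83) = -7.766113, p(2.85) = 3.287782
u₂ = 2.850000 − 3.287782·(2.850000 − 1.830000) / (3.287782 − (-7.766113)) = 2.850000 − (3.353537)/(11.053895) = 2.546619
p(2.546619) = -1.236119
u₃ = 2.546619 − (-1.236119)·(2.546619 − 2.850000) / (-1.236119 − 3.287782) = 2.546619 − (0.375015)/(-4.523901) = 2.629516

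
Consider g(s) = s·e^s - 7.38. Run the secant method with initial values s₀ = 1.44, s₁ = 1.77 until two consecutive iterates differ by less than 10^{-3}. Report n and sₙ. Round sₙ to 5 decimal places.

g(1.44) = -1.3021980, g(1.77) = 3.0114104
s₂ = 1.7700000 − 3.0114104·(0.3300000)/(4.3136085) = 1.5396209;  |Δ| = 0.2303791
g(1.5396209) = -0.2010220
s₃ = 1.5396209 − (-0.2010220)·(-0.2303791)/(-3.2124324) = 1.5540371;  |Δ| = 0.0144163
g(1.5540371) = -0.0285818
s₄ = 1.5540371 − (-0.0285818)·(0.0144163)/(0.1724402) = 1.5564266;  |Δ| = 0.0023895
g(1.5564266) = 0.0003358
s₅ = 1.5564266 − 0.0003358·(0.0023895)/(0.0289176) = 1.5563988;  |Δ| = 0.0000278
|s₅ − s₄| = 0.0000278 < 10^{-3}

n = 5, sₙ = 1.55640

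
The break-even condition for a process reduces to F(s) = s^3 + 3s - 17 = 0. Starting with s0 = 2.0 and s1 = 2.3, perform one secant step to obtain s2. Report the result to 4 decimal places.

F(2.0) = -3.000000, F(2.3) = 2.067000
s2 = 2.300000 − 2.067000·(2.300000 − 2.000000) / (2.067000 − (-3.000000)) = 2.300000 − (0.620100)/(5.067000) = 2.177620

2.1776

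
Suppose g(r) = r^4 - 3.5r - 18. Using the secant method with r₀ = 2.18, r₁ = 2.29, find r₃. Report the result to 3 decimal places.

g(2.18) = -3.04469, g(2.29) = 1.48558
r₂ = 2.29000 − 1.48558·(2.29000 − 2.18000) / (1.48558 − (-3.04469)) = 2.29000 − (0.16341)/(4.53028) = 2.25393
g(2.25393) = -0.08039
r₃ = 2.25393 − (-0.08039)·(2.25393 − 2.29000) / (-0.08039 − 1.48558) = 2.25393 − (0.00290)/(-1.56597) = 2.25578

2.256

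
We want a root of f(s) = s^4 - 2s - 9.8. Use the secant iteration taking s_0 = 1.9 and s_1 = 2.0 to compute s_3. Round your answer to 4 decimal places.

f(1.9) = -0.567900, f(2.0) = 2.200000
s_2 = 2.000000 − 2.200000·(2.000000 − 1.900000) / (2.200000 − (-0.567900)) = 2.000000 − (0.220000)/(2.767900) = 1.920517
f(1.920517) = -0.036837
s_3 = 1.920517 − (-0.036837)·(1.920517 − 2.000000) / (-0.036837 − 2.200000) = 1.920517 − (0.002928)/(-2.236837) = 1.921826

1.9218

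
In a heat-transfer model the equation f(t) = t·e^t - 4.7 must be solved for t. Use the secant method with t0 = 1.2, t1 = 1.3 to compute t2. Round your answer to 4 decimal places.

1.2911

f(1.2) = -0.715860, f(1.3) = 0.070086
t2 = 1.300000 − 0.070086·(1.300000 − 1.200000) / (0.070086 − (-0.715860)) = 1.300000 − (0.007009)/(0.785945) = 1.291083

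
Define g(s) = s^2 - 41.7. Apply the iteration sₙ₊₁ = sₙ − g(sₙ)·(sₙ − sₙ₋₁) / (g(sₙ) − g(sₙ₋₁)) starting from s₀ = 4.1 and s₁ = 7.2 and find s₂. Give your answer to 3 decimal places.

6.303

g(4.1) = -24.89000, g(7.2) = 10.14000
s₂ = 7.20000 − 10.14000·(7.20000 − 4.10000) / (10.14000 − (-24.89000)) = 7.20000 − (31.43400)/(35.03000) = 6.30265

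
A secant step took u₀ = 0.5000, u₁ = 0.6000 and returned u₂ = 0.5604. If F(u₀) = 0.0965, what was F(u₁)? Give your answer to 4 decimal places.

The secant line through (0.5000, 0.0965) and (0.6000, F(u₁)) crosses zero at u₂ = 0.5604.
So (0.5000, 0.0965), (0.6000, F(u₁)), (0.5604, 0) are collinear:
F(u₁) = 0.0965 · (0.6000 − 0.5604) / (0.5000 − 0.5604) = 0.0965 · (0.039600)/(-0.060400) = -0.063268

-0.0633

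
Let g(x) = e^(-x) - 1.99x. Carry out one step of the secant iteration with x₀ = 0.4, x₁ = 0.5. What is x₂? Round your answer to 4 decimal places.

g(0.4) = -0.125680, g(0.5) = -0.388469
x₂ = 0.500000 − (-0.388469)·(0.500000 − 0.400000) / (-0.388469 − (-0.125680)) = 0.500000 − (-0.038847)/(-0.262789) = 0.352175

0.3522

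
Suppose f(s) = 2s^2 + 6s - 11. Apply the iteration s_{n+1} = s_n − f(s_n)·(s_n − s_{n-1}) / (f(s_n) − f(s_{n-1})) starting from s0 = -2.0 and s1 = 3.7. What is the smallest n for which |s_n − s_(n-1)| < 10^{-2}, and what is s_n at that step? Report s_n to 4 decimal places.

n = 7, s_n = 1.2839

f(-2.0) = -15.000000, f(3.7) = 38.580000
s2 = 3.700000 − 38.580000·(5.700000)/(53.580000) = -0.404255;  |Δ| = 4.104255
f(-0.404255) = -13.098687
s3 = -0.404255 − (-13.098687)·(-4.104255)/(-51.678687) = 0.636026;  |Δ| = 1.040281
f(0.636026) = -6.374789
s4 = 0.636026 − (-6.374789)·(1.040281)/(6.723899) = 1.622294;  |Δ| = 0.986269
f(1.622294) = 3.997446
s5 = 1.622294 − 3.997446·(0.986269)/(10.372234) = 1.242188;  |Δ| = 0.380107
f(1.242188) = -0.460813
s6 = 1.242188 − (-0.460813)·(-0.380107)/(-4.458258) = 1.281476;  |Δ| = 0.039288
f(1.281476) = -0.026780
s7 = 1.281476 − (-0.026780)·(0.039288)/(0.434032) = 1.283900;  |Δ| = 0.002424
|s7 − s6| = 0.002424 < 10^{-2}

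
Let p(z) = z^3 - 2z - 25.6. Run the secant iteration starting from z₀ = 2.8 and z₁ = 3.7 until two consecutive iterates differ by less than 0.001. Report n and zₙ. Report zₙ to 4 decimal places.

n = 5, zₙ = 3.1730

p(2.8) = -9.248000, p(3.7) = 17.653000
z₂ = 3.700000 − 17.653000·(0.900000)/(26.901000) = 3.109401;  |Δ| = 0.590599
p(3.109401) = -1.755945
z₃ = 3.109401 − (-1.755945)·(-0.590599)/(-19.408945) = 3.162833;  |Δ| = 0.053432
p(3.162833) = -0.286222
z₄ = 3.162833 − (-0.286222)·(0.053432)/(1.469723) = 3.173239;  |Δ| = 0.010406
p(3.173239) = 0.006274
z₅ = 3.173239 − 0.006274·(0.010406)/(0.292496) = 3.173016;  |Δ| = 0.000223
|z₅ − z₄| = 0.000223 < 0.001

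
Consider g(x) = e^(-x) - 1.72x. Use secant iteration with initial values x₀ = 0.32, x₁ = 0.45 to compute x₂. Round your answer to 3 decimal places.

0.393

g(0.32) = 0.17575, g(0.45) = -0.13637
x₂ = 0.45000 − (-0.13637)·(0.45000 − 0.32000) / (-0.13637 − 0.17575) = 0.45000 − (-0.01773)/(-0.31212) = 0.39320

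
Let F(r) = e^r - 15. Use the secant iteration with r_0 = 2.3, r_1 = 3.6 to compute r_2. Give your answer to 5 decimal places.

F(2.3) = -5.0258175, F(3.6) = 21.5982344
r_2 = 3.6000000 − 21.5982344·(3.6000000 − 2.3000000) / (21.5982344 − (-5.0258175)) = 3.6000000 − (28.0777048)/(26.6240520) = 2.5454008

2.54540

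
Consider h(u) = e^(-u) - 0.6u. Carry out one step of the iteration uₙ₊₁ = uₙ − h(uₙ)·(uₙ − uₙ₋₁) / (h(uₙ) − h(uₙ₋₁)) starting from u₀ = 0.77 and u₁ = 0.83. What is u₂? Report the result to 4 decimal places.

h(0.77) = 0.001013, h(0.83) = -0.061951
u₂ = 0.830000 − (-0.061951)·(0.830000 − 0.770000) / (-0.061951 − 0.001013) = 0.830000 − (-0.003717)/(-0.062964) = 0.770965

0.7710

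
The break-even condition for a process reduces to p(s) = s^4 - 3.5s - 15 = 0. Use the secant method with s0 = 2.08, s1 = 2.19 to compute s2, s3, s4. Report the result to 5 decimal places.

2.18048, 2.18117, 2.18118

p(2.08) = -3.5622630, p(2.19) = 0.3375752
s2 = 2.1900000 − 0.3375752·(2.1900000 − 2.0800000) / (0.3375752 − (-3.5622630)) = 2.1900000 − (0.0371333)/(3.8998382) = 2.1804783
p(2.1804783) = -0.0265424
s3 = 2.1804783 − (-0.0265424)·(2.1804783 − 2.1900000) / (-0.0265424 − 0.3375752) = 2.1804783 − (0.0002527)/(-0.3641176) = 2.1811723
p(2.1811723) = -0.0001753
s4 = 2.1811723 − (-0.0001753)·(2.1811723 − 2.1804783) / (-0.0001753 − (-0.0265424)) = 2.1811723 − (-0.0000001)/(0.0263670) = 2.1811770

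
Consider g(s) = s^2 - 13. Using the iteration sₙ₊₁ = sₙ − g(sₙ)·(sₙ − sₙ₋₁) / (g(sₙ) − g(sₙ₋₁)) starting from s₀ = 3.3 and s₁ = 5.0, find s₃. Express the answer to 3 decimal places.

3.597

g(3.3) = -2.11000, g(5.0) = 12.00000
s₂ = 5.00000 − 12.00000·(5.00000 − 3.30000) / (12.00000 − (-2.11000)) = 5.00000 − (20.40000)/(14.11000) = 3.55422
g(3.55422) = -0.36754
s₃ = 3.55422 − (-0.36754)·(3.55422 − 5.00000) / (-0.36754 − 12.00000) = 3.55422 − (0.53139)/(-12.36754) = 3.59718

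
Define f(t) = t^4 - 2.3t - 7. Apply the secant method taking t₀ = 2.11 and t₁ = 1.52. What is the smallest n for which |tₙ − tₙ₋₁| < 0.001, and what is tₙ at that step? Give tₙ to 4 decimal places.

n = 6, tₙ = 1.8297

f(2.11) = 7.968194, f(1.52) = -5.158052
t₂ = 1.520000 − (-5.158052)·(-0.590000)/(-13.126246) = 1.751845;  |Δ| = 0.231845
f(1.751845) = -1.610728
t₃ = 1.751845 − (-1.610728)·(0.231845)/(3.547324) = 1.857118;  |Δ| = 0.105273
f(1.857118) = 0.623454
t₄ = 1.857118 − 0.623454·(0.105273)/(2.234183) = 1.827741;  |Δ| = 0.029377
f(1.827741) = -0.043941
t₅ = 1.827741 − (-0.043941)·(-0.029377)/(-0.667395) = 1.829675;  |Δ| = 0.001934
f(1.829675) = -0.001076
t₆ = 1.829675 − (-0.001076)·(0.001934)/(0.042865) = 1.829724;  |Δ| = 0.000049
|t₆ − t₅| = 0.000049 < 0.001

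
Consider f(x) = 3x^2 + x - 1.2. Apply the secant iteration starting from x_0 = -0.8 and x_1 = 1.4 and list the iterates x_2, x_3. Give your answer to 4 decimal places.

f(-0.8) = -0.080000, f(1.4) = 6.080000
x_2 = 1.400000 − 6.080000·(1.400000 − (-0.800000)) / (6.080000 − (-0.080000)) = 1.400000 − (13.376000)/(6.160000) = -0.771429
f(-0.771429) = -0.186122
x_3 = -0.771429 − (-0.186122)·(-0.771429 − 1.400000) / (-0.186122 − 6.080000) = -0.771429 − (0.404152)/(-6.266122) = -0.706931

-0.7714, -0.7069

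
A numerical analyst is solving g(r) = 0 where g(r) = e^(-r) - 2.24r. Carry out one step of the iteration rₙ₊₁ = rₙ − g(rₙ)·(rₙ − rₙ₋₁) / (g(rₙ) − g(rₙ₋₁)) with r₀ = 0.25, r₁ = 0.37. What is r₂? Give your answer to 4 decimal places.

0.3236

g(0.25) = 0.218801, g(0.37) = -0.138066
r₂ = 0.370000 − (-0.138066)·(0.370000 − 0.250000) / (-0.138066 − 0.218801) = 0.370000 − (-0.016568)/(-0.356866) = 0.323574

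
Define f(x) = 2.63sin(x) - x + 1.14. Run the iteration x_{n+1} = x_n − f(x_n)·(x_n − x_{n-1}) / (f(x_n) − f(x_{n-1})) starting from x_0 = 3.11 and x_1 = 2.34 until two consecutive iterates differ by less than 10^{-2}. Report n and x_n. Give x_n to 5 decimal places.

f(3.11) = -1.8869251, f(2.34) = 0.6895624
x_2 = 2.3400000 − 0.6895624·(-0.7700000)/(2.5764875) = 2.5460802;  |Δ| = 0.2060802
f(2.5460802) = 0.0691738
x_3 = 2.5460802 − 0.0691738·(0.2060802)/(-0.6203886) = 2.5690583;  |Δ| = 0.0229781
f(2.5690583) = -0.0042190
x_4 = 2.5690583 − (-0.0042190)·(0.0229781)/(-0.0733928) = 2.5677374;  |Δ| = 0.0013209
|x_4 − x_3| = 0.0013209 < 10^{-2}

n = 4, x_n = 2.56774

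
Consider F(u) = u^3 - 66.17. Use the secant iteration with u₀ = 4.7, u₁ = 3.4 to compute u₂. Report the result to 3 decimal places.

3.941

F(4.7) = 37.65300, F(3.4) = -26.86600
u₂ = 3.40000 − (-26.86600)·(3.40000 − 4.70000) / (-26.86600 − 37.65300) = 3.40000 − (34.92580)/(-64.51900) = 3.94133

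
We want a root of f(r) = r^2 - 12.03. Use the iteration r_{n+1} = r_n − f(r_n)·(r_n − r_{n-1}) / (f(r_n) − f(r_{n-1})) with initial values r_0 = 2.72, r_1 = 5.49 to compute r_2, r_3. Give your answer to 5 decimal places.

f(2.72) = -4.6316000, f(5.49) = 18.1101000
r_2 = 5.4900000 − 18.1101000·(5.4900000 − 2.7200000) / (18.1101000 − (-4.6316000)) = 5.4900000 − (50.1649770)/(22.7417000) = 3.2841413
f(3.2841413) = -1.2444160
r_3 = 3.2841413 − (-1.2444160)·(3.2841413 − 5.4900000) / (-1.2444160 − 18.1101000) = 3.2841413 − (2.7450058)/(-19.3545160) = 3.4259690

3.28414, 3.42597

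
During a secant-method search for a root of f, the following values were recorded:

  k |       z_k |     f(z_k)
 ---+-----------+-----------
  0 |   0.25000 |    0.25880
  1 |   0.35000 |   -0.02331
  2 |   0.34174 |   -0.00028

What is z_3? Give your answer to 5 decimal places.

z_3 = 0.34174 − (-0.00028)·(0.34174 − 0.35000) / (-0.00028 − (-0.02331))
   = 0.34174 − (0.0000023)/(0.0230300) = 0.3416396

0.34164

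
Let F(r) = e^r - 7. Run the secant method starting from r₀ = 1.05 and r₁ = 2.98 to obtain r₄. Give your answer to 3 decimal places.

1.990

F(1.05) = -4.14235, F(2.98) = 12.68782
r₂ = 2.98000 − 12.68782·(2.98000 − 1.05000) / (12.68782 − (-4.14235)) = 2.98000 − (24.48749)/(16.83017) = 1.52502
F(1.52502) = -2.40475
r₃ = 1.52502 − (-2.40475)·(1.52502 − 2.98000) / (-2.40475 − 12.68782) = 1.52502 − (3.49885)/(-15.09256) = 1.75685
F(1.75685) = -1.20584
r₄ = 1.75685 − (-1.20584)·(1.75685 − 1.52502) / (-1.20584 − (-2.40475)) = 1.75685 − (-0.27955)/(1.19890) = 1.99002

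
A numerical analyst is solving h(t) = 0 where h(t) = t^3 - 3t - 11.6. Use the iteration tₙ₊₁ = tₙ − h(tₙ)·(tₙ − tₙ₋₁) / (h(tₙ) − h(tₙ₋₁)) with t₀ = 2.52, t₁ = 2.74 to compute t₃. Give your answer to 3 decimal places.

h(2.52) = -3.15699, h(2.74) = 0.75082
t₂ = 2.74000 − 0.75082·(2.74000 − 2.52000) / (0.75082 − (-3.15699)) = 2.74000 − (0.16518)/(3.90782) = 2.69773
h(2.69773) = -0.05978
t₃ = 2.69773 − (-0.05978)·(2.69773 − 2.74000) / (-0.05978 − 0.75082) = 2.69773 − (0.00253)/(-0.81061) = 2.70085

2.701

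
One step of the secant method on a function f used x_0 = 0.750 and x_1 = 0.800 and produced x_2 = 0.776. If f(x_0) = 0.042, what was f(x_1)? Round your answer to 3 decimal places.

-0.039

The secant line through (0.750, 0.042) and (0.800, f(x_1)) crosses zero at x_2 = 0.776.
So (0.750, 0.042), (0.800, f(x_1)), (0.776, 0) are collinear:
f(x_1) = 0.042 · (0.800 − 0.776) / (0.750 − 0.776) = 0.042 · (0.02400)/(-0.02600) = -0.03877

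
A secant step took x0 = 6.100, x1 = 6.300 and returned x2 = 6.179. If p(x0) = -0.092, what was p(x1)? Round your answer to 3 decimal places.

The secant line through (6.100, -0.092) and (6.300, p(x1)) crosses zero at x2 = 6.179.
So (6.100, -0.092), (6.300, p(x1)), (6.179, 0) are collinear:
p(x1) = -0.092 · (6.300 − 6.179) / (6.100 − 6.179) = -0.092 · (0.12100)/(-0.07900) = 0.14091

0.141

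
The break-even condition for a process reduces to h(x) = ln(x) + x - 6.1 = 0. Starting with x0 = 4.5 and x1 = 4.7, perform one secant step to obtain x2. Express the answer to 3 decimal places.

4.579

h(4.5) = -0.09592, h(4.7) = 0.14756
x2 = 4.70000 − 0.14756·(4.70000 − 4.50000) / (0.14756 − (-0.09592)) = 4.70000 − (0.02951)/(0.24349) = 4.57879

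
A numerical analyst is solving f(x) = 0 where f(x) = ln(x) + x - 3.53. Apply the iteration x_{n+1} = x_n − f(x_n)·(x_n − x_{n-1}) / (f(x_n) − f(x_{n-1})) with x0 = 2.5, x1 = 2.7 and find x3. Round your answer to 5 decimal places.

2.58159

f(2.5) = -0.1137093, f(2.7) = 0.1632518
x2 = 2.7000000 − 0.1632518·(2.7000000 − 2.5000000) / (0.1632518 − (-0.1137093)) = 2.7000000 − (0.0326504)/(0.2769610) = 2.5821121
f(2.5821121) = 0.0007198
x3 = 2.5821121 − 0.0007198·(2.5821121 − 2.7000000) / (0.0007198 − 0.1632518) = 2.5821121 − (-0.0000849)/(-0.1625320) = 2.5815900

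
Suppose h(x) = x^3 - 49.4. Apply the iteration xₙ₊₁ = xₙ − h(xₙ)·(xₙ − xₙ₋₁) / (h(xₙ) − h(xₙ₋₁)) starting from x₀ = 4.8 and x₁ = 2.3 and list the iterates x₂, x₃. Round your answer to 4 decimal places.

h(4.8) = 61.192000, h(2.3) = -37.233000
x₂ = 2.300000 − (-37.233000)·(2.300000 − 4.800000) / (-37.233000 − 61.192000) = 2.300000 − (93.082500)/(-98.425000) = 3.245720
h(3.245720) = -15.207316
x₃ = 3.245720 − (-15.207316)·(3.245720 − 2.300000) / (-15.207316 − (-37.233000)) = 3.245720 − (-14.381864)/(22.025684) = 3.898679

3.2457, 3.8987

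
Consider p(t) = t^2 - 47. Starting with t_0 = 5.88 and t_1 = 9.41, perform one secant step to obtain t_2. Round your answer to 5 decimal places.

6.69266

p(5.88) = -12.4256000, p(9.41) = 41.5481000
t_2 = 9.4100000 − 41.5481000·(9.4100000 − 5.8800000) / (41.5481000 − (-12.4256000)) = 9.4100000 − (146.6647930)/(53.9737000) = 6.6926619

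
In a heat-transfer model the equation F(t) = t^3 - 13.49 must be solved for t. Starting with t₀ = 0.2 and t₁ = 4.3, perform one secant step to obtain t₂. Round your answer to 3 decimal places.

F(0.2) = -13.48200, F(4.3) = 66.01700
t₂ = 4.30000 − 66.01700·(4.30000 − 0.20000) / (66.01700 − (-13.48200)) = 4.30000 − (270.66970)/(79.49900) = 0.89531

0.895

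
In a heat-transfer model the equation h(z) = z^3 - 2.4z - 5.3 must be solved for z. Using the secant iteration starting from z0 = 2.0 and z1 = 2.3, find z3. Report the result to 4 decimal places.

h(2.0) = -2.100000, h(2.3) = 1.347000
z2 = 2.300000 − 1.347000·(2.300000 − 2.000000) / (1.347000 − (-2.100000)) = 2.300000 − (0.404100)/(3.447000) = 2.182768
h(2.182768) = -0.138902
z3 = 2.182768 − (-0.138902)·(2.182768 − 2.300000) / (-0.138902 − 1.347000) = 2.182768 − (0.016284)/(-1.485902) = 2.193726

2.1937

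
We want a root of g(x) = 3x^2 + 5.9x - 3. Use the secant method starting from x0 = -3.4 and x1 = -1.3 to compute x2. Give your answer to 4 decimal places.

-1.9829

g(-3.4) = 11.620000, g(-1.3) = -5.600000
x2 = -1.300000 − (-5.600000)·(-1.300000 − (-3.400000)) / (-5.600000 − 11.620000) = -1.300000 − (-11.760000)/(-17.220000) = -1.982927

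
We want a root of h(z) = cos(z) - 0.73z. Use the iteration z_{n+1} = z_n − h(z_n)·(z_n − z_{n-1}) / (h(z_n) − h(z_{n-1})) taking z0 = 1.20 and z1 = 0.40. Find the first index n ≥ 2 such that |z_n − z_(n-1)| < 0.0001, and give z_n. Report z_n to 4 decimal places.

n = 5, z_n = 0.8765

h(1.20) = -0.513642, h(0.40) = 0.629061
z2 = 0.400000 − 0.629061·(-0.800000)/(1.142703) = 0.840402;  |Δ| = 0.440402
h(0.840402) = 0.053670
z3 = 0.840402 − 0.053670·(0.440402)/(-0.575391) = 0.881481;  |Δ| = 0.041079
h(0.881481) = -0.007472
z4 = 0.881481 − (-0.007472)·(0.041079)/(-0.061142) = 0.876461;  |Δ| = 0.005020
h(0.876461) = 0.000059
z5 = 0.876461 − 0.000059·(-0.005020)/(0.007530) = 0.876500;  |Δ| = 0.000039
|z5 − z4| = 0.000039 < 0.0001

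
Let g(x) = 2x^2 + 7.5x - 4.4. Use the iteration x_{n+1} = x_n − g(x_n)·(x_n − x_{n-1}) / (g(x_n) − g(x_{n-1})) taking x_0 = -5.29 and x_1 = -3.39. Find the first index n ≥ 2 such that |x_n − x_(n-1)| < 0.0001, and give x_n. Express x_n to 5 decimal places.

g(-5.29) = 11.8932000, g(-3.39) = -6.8408000
x_2 = -3.3900000 − (-6.8408000)·(1.9000000)/(-18.7340000) = -4.0837931;  |Δ| = 0.6937931
g(-4.0837931) = -1.6737161
x_3 = -4.0837931 − (-1.6737161)·(-0.6937931)/(5.1670839) = -4.3085258;  |Δ| = 0.2247327
g(-4.3085258) = 0.4128455
x_4 = -4.3085258 − 0.4128455·(-0.2247327)/(2.0865616) = -4.2640603;  |Δ| = 0.0444654
g(-4.2640603) = -0.0160313
x_5 = -4.2640603 − (-0.0160313)·(0.0444654)/(-0.4288769) = -4.2657225;  |Δ| = 0.0016621
g(-4.2657225) = -0.0001423
x_6 = -4.2657225 − (-0.0001423)·(-0.0016621)/(0.0158890) = -4.2657373;  |Δ| = 0.0000149
|x_6 − x_5| = 0.0000149 < 0.0001

n = 6, x_n = -4.26574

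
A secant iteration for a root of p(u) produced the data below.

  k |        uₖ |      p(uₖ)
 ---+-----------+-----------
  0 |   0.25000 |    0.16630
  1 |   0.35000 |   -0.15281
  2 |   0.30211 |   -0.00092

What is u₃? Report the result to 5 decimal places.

u₃ = 0.30211 − (-0.00092)·(0.30211 − 0.35000) / (-0.00092 − (-0.15281))
   = 0.30211 − (0.0000441)/(0.1518900) = 0.3018199

0.30182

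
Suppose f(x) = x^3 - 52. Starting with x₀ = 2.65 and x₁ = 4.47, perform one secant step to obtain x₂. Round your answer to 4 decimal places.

3.5095

f(2.65) = -33.390375, f(4.47) = 37.314623
x₂ = 4.470000 − 37.314623·(4.470000 − 2.650000) / (37.314623 − (-33.390375)) = 4.470000 − (67.912614)/(70.704998) = 3.509493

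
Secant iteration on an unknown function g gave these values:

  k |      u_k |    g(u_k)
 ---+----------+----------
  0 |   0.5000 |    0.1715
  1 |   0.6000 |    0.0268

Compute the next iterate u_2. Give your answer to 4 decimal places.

0.6185

u_2 = 0.6000 − 0.0268·(0.6000 − 0.5000) / (0.0268 − 0.1715)
   = 0.6000 − (0.002680)/(-0.144700) = 0.618521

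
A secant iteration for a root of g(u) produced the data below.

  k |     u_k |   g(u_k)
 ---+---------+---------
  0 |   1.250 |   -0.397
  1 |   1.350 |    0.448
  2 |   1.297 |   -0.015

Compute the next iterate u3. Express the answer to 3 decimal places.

1.299

u3 = 1.297 − (-0.015)·(1.297 − 1.350) / (-0.015 − 0.448)
   = 1.297 − (0.00080)/(-0.46300) = 1.29872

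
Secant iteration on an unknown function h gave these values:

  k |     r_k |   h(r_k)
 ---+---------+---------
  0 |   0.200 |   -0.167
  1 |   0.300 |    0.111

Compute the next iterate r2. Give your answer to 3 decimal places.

0.260

r2 = 0.300 − 0.111·(0.300 − 0.200) / (0.111 − (-0.167))
   = 0.300 − (0.01110)/(0.27800) = 0.26007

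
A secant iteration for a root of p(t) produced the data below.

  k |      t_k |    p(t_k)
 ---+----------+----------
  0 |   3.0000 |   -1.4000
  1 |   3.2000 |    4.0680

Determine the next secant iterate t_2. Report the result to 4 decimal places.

t_2 = 3.2000 − 4.0680·(3.2000 − 3.0000) / (4.0680 − (-1.4000))
   = 3.2000 − (0.813600)/(5.468000) = 3.051207

3.0512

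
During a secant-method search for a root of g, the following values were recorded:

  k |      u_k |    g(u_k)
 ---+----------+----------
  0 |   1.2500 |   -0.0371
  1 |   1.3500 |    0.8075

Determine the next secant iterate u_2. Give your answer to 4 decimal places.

u_2 = 1.3500 − 0.8075·(1.3500 − 1.2500) / (0.8075 − (-0.0371))
   = 1.3500 − (0.080750)/(0.844600) = 1.254393

1.2544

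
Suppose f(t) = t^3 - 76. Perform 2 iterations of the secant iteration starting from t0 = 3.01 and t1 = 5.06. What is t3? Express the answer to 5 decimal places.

4.19159

f(3.01) = -48.7290990, f(5.06) = 53.5542160
t2 = 5.0600000 − 53.5542160·(5.0600000 − 3.0100000) / (53.5542160 − (-48.7290990)) = 5.0600000 − (109.7861428)/(102.2833150) = 3.9866466
f(3.9866466) = -12.6388253
t3 = 3.9866466 − (-12.6388253)·(3.9866466 − 5.0600000) / (-12.6388253 − 53.5542160) = 3.9866466 − (13.5659260)/(-66.1930413) = 4.1915915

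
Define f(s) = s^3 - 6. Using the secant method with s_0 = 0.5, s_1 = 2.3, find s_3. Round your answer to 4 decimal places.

f(0.5) = -5.875000, f(2.3) = 6.167000
s_2 = 2.300000 − 6.167000·(2.300000 − 0.500000) / (6.167000 − (-5.875000)) = 2.300000 − (11.100600)/(12.042000) = 1.378176
f(1.378176) = -3.382333
s_3 = 1.378176 − (-3.382333)·(1.378176 − 2.300000) / (-3.382333 − 6.167000) = 1.378176 − (3.117914)/(-9.549333) = 1.704682

1.7047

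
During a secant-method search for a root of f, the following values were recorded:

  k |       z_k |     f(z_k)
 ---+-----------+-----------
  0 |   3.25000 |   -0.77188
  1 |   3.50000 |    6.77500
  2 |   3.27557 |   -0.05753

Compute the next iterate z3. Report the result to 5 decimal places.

3.27746

z3 = 3.27557 − (-0.05753)·(3.27557 − 3.50000) / (-0.05753 − 6.77500)
   = 3.27557 − (0.0129115)/(-6.8325300) = 3.2774597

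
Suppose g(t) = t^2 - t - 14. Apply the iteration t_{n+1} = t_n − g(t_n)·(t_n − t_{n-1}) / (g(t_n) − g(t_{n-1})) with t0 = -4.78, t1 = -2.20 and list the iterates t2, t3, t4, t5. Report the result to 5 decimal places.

g(-4.78) = 13.6284000, g(-2.20) = -6.9600000
t2 = -2.2000000 − (-6.9600000)·(-2.2000000 − (-4.7800000)) / (-6.9600000 − 13.6284000) = -2.2000000 − (-17.9568000)/(-20.5884000) = -3.0721805
g(-3.0721805) = -1.4895268
t3 = -3.0721805 − (-1.4895268)·(-3.0721805 − (-2.2000000)) / (-1.4895268 − (-6.9600000)) = -3.0721805 − (1.2991362)/(5.4704732) = -3.3096620
g(-3.3096620) = 0.2635242
t4 = -3.3096620 − 0.2635242·(-3.3096620 − (-3.0721805)) / (0.2635242 − (-1.4895268)) = -3.3096620 − (-0.0625821)/(1.7530510) = -3.2739630
g(-3.2739630) = -0.0072034
t5 = -3.2739630 − (-0.0072034)·(-3.2739630 − (-3.3096620)) / (-0.0072034 − 0.2635242) = -3.2739630 − (-0.0002572)/(-0.2707276) = -3.2749128

-3.07218, -3.30966, -3.27396, -3.27491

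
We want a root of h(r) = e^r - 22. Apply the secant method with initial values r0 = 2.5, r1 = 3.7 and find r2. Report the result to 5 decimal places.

2.91681

h(2.5) = -9.8175060, h(3.7) = 18.4473044
r2 = 3.7000000 − 18.4473044·(3.7000000 − 2.5000000) / (18.4473044 − (-9.8175060)) = 3.7000000 − (22.1367652)/(28.2648104) = 2.9168083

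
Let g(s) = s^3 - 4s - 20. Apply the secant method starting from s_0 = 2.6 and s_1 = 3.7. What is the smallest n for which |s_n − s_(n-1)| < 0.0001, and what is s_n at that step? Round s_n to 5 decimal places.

n = 6, s_n = 3.20120

g(2.6) = -12.8240000, g(3.7) = 15.8530000
s_2 = 3.7000000 − 15.8530000·(1.1000000)/(28.6770000) = 3.0919064;  |Δ| = 0.6080936
g(3.0919064) = -2.8093553
s_3 = 3.0919064 − (-2.8093553)·(-0.6080936)/(-18.6623553) = 3.1834463;  |Δ| = 0.0915399
g(3.1834463) = -0.4716875
s_4 = 3.1834463 − (-0.4716875)·(0.0915399)/(2.3376678) = 3.2019170;  |Δ| = 0.0184707
g(3.2019170) = 0.0192575
s_5 = 3.2019170 − 0.0192575·(0.0184707)/(0.4909450) = 3.2011925;  |Δ| = 0.0007245
g(3.2011925) = -0.0001233
s_6 = 3.2011925 − (-0.0001233)·(-0.0007245)/(-0.0193808) = 3.2011971;  |Δ| = 0.0000046
|s_6 − s_5| = 0.0000046 < 0.0001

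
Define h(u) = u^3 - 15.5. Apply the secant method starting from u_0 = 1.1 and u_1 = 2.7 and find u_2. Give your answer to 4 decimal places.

2.3353

h(1.1) = -14.169000, h(2.7) = 4.183000
u_2 = 2.700000 − 4.183000·(2.700000 − 1.100000) / (4.183000 − (-14.169000)) = 2.700000 − (6.692800)/(18.352000) = 2.335310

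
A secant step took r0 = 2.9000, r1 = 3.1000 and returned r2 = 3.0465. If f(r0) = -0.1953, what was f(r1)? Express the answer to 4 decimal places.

0.0713

The secant line through (2.9000, -0.1953) and (3.1000, f(r1)) crosses zero at r2 = 3.0465.
So (2.9000, -0.1953), (3.1000, f(r1)), (3.0465, 0) are collinear:
f(r1) = -0.1953 · (3.1000 − 3.0465) / (2.9000 − 3.0465) = -0.1953 · (0.053500)/(-0.146500) = 0.071321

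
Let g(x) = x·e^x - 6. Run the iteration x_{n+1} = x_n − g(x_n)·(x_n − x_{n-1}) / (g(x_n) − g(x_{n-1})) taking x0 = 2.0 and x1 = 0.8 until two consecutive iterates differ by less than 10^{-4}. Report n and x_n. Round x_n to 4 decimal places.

g(2.0) = 8.778112, g(0.8) = -4.219567
x2 = 0.800000 − (-4.219567)·(-1.200000)/(-12.997679) = 1.189568;  |Δ| = 0.389568
g(1.189568) = -2.091482
x3 = 1.189568 − (-2.091482)·(0.389568)/(2.128085) = 1.572435;  |Δ| = 0.382867
g(1.572435) = 1.576574
x4 = 1.572435 − 1.576574·(0.382867)/(3.668056) = 1.407874;  |Δ| = 0.164561
g(1.407874) = -0.245653
x5 = 1.407874 − (-0.245653)·(-0.164561)/(-1.822227) = 1.430059;  |Δ| = 0.022184
g(1.430059) = -0.023863
x6 = 1.430059 − (-0.023863)·(0.022184)/(0.221790) = 1.432446;  |Δ| = 0.002387
g(1.432446) = 0.000417
x7 = 1.432446 − 0.000417·(0.002387)/(0.024280) = 1.432405;  |Δ| = 0.000041
|x7 − x6| = 0.000041 < 10^{-4}

n = 7, x_n = 1.4324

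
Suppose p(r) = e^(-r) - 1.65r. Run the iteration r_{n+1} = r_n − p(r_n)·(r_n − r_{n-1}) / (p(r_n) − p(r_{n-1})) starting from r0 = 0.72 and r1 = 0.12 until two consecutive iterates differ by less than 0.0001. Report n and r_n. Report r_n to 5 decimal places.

n = 5, r_n = 0.40445

p(0.72) = -0.7012477, p(0.12) = 0.6889204
r2 = 0.1200000 − 0.6889204·(-0.6000000)/(1.3901682) = 0.4173398;  |Δ| = 0.2973398
p(0.4173398) = -0.0298135
r3 = 0.4173398 − (-0.0298135)·(0.2973398)/(-0.7187340) = 0.4050059;  |Δ| = 0.0123338
p(0.4050059) = -0.0012869
r4 = 0.4050059 − (-0.0012869)·(-0.0123338)/(0.0285266) = 0.4044495;  |Δ| = 0.0005564
p(0.4044495) = 0.0000024
r5 = 0.4044495 − 0.0000024·(-0.0005564)/(0.0012893) = 0.4044505;  |Δ| = 0.0000010
|r5 − r4| = 0.0000010 < 0.0001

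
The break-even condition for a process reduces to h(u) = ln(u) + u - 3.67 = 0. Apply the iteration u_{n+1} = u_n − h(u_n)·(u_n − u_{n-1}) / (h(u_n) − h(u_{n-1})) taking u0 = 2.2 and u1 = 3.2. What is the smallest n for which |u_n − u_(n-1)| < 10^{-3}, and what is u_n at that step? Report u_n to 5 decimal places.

n = 4, u_n = 2.68305

h(2.2) = -0.6815426, h(3.2) = 0.6931508
u2 = 3.2000000 − 0.6931508·(1.0000000)/(1.3746934) = 2.6957779;  |Δ| = 0.5042221
h(2.6957779) = 0.0174647
u3 = 2.6957779 − 0.0174647·(-0.5042221)/(-0.6756861) = 2.6827451;  |Δ| = 0.0130328
h(2.6827451) = -0.0004144
u4 = 2.6827451 − (-0.0004144)·(-0.0130328)/(-0.0178791) = 2.6830471;  |Δ| = 0.0003020
|u4 − u3| = 0.0003020 < 10^{-3}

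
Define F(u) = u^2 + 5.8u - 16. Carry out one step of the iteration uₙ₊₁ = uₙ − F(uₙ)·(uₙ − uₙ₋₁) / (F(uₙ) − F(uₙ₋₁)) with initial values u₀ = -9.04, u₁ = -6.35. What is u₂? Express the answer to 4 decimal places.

-7.6542

F(-9.04) = 13.289600, F(-6.35) = -12.507500
u₂ = -6.350000 − (-12.507500)·(-6.350000 − (-9.040000)) / (-12.507500 − 13.289600) = -6.350000 − (-33.645175)/(-25.797100) = -7.654223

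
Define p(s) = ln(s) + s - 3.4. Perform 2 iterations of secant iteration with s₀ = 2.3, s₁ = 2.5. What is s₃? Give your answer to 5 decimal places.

p(2.3) = -0.2670909, p(2.5) = 0.0162907
s₂ = 2.5000000 − 0.0162907·(2.5000000 − 2.3000000) / (0.0162907 − (-0.2670909)) = 2.5000000 − (0.0032581)/(0.2833816) = 2.4885026
p(2.4885026) = 0.0001838
s₃ = 2.4885026 − 0.0001838·(2.4885026 − 2.5000000) / (0.0001838 − 0.0162907) = 2.4885026 − (-0.0000021)/(-0.0161069) = 2.4883714

2.48837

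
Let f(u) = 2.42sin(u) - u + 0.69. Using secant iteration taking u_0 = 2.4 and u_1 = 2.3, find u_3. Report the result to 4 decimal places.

2.3727

f(2.4) = -0.075379, f(2.3) = 0.194607
u_2 = 2.300000 − 0.194607·(2.300000 − 2.400000) / (0.194607 − (-0.075379)) = 2.300000 − (-0.019461)/(0.269986) = 2.372080
f(2.372080) = 0.001719
u_3 = 2.372080 − 0.001719·(2.372080 − 2.300000) / (0.001719 − 0.194607) = 2.372080 − (0.000124)/(-0.192887) = 2.372723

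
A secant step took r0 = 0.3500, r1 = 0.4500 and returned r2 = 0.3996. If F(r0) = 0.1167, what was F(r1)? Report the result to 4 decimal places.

The secant line through (0.3500, 0.1167) and (0.4500, F(r1)) crosses zero at r2 = 0.3996.
So (0.3500, 0.1167), (0.4500, F(r1)), (0.3996, 0) are collinear:
F(r1) = 0.1167 · (0.4500 − 0.3996) / (0.3500 − 0.3996) = 0.1167 · (0.050400)/(-0.049600) = -0.118582

-0.1186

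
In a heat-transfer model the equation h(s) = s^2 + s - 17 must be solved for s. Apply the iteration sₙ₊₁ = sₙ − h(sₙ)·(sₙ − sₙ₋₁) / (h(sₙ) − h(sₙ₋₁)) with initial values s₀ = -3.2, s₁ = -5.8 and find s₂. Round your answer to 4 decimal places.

h(-3.2) = -9.960000, h(-5.8) = 10.840000
s₂ = -5.800000 − 10.840000·(-5.800000 − (-3.200000)) / (10.840000 − (-9.960000)) = -5.800000 − (-28.184000)/(20.800000) = -4.445000

-4.4450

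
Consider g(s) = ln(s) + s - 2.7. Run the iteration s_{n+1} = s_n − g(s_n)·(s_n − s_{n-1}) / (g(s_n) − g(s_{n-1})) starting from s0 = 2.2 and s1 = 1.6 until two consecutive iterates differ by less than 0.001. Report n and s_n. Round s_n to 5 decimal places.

g(2.2) = 0.2884574, g(1.6) = -0.6299964
s2 = 1.6000000 − (-0.6299964)·(-0.6000000)/(-0.9184537) = 2.0115589;  |Δ| = 0.4115589
g(2.0115589) = 0.0104689
s3 = 2.0115589 − 0.0104689·(0.4115589)/(0.6404653) = 2.0048317;  |Δ| = 0.0067273
g(2.0048317) = 0.0003918
s4 = 2.0048317 − 0.0003918·(-0.0067273)/(-0.0100772) = 2.0045701;  |Δ| = 0.0002615
|s4 − s3| = 0.0002615 < 0.001

n = 4, s_n = 2.00457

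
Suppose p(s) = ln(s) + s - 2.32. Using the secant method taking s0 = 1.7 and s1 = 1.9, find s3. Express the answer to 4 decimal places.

1.7566

p(1.7) = -0.089372, p(1.9) = 0.221854
s2 = 1.900000 − 0.221854·(1.900000 − 1.700000) / (0.221854 − (-0.089372)) = 1.900000 − (0.044371)/(0.311226) = 1.757432
p(1.757432) = 0.001286
s3 = 1.757432 − 0.001286·(1.757432 − 1.900000) / (0.001286 − 0.221854) = 1.757432 − (-0.000183)/(-0.220568) = 1.756601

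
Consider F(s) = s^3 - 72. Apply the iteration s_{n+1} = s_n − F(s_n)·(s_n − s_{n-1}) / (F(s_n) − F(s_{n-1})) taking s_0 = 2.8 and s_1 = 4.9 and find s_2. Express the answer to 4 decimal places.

F(2.8) = -50.048000, F(4.9) = 45.649000
s_2 = 4.900000 − 45.649000·(4.900000 − 2.800000) / (45.649000 − (-50.048000)) = 4.900000 − (95.862900)/(95.697000) = 3.898266

3.8983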